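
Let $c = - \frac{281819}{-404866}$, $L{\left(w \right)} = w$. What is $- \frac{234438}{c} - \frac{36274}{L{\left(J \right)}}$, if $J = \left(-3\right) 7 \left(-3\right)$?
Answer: $- \frac{855704163830}{2536371} \approx -3.3737 \cdot 10^{5}$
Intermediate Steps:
$J = 63$ ($J = \left(-21\right) \left(-3\right) = 63$)
$c = \frac{281819}{404866}$ ($c = \left(-281819\right) \left(- \frac{1}{404866}\right) = \frac{281819}{404866} \approx 0.69608$)
$- \frac{234438}{c} - \frac{36274}{L{\left(J \right)}} = - \frac{234438}{\frac{281819}{404866}} - \frac{36274}{63} = \left(-234438\right) \frac{404866}{281819} - \frac{5182}{9} = - \frac{94915975308}{281819} - \frac{5182}{9} = - \frac{855704163830}{2536371}$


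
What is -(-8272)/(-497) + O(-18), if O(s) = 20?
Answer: 1668/497 ≈ 3.3561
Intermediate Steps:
-(-8272)/(-497) + O(-18) = -(-8272)/(-497) + 20 = -(-8272)*(-1)/497 + 20 = -44*188/497 + 20 = -8272/497 + 20 = 1668/497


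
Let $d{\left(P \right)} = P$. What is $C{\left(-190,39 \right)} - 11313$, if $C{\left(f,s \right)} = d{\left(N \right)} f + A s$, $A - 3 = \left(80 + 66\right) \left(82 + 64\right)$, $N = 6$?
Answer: $818988$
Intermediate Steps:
$A = 21319$ ($A = 3 + \left(80 + 66\right) \left(82 + 64\right) = 3 + 146 \cdot 146 = 3 + 21316 = 21319$)
$C{\left(f,s \right)} = 6 f + 21319 s$
$C{\left(-190,39 \right)} - 11313 = \left(6 \left(-190\right) + 21319 \cdot 39\right) - 11313 = \left(-1140 + 831441\right) - 11313 = 830301 - 11313 = 818988$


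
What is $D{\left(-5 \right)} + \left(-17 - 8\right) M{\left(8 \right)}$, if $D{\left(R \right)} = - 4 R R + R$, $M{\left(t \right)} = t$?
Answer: $-305$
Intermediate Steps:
$D{\left(R \right)} = R - 4 R^{2}$ ($D{\left(R \right)} = - 4 R^{2} + R = R - 4 R^{2}$)
$D{\left(-5 \right)} + \left(-17 - 8\right) M{\left(8 \right)} = - 5 \left(1 - -20\right) + \left(-17 - 8\right) 8 = - 5 \left(1 + 20\right) - 200 = \left(-5\right) 21 - 200 = -105 - 200 = -305$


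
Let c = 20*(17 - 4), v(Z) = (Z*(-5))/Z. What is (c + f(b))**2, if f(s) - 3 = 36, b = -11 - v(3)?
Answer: 89401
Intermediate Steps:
v(Z) = -5 (v(Z) = (-5*Z)/Z = -5)
b = -6 (b = -11 - 1*(-5) = -11 + 5 = -6)
f(s) = 39 (f(s) = 3 + 36 = 39)
c = 260 (c = 20*13 = 260)
(c + f(b))**2 = (260 + 39)**2 = 299**2 = 89401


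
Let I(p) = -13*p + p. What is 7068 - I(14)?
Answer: 7236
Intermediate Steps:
I(p) = -12*p
7068 - I(14) = 7068 - (-12)*14 = 7068 - 1*(-168) = 7068 + 168 = 7236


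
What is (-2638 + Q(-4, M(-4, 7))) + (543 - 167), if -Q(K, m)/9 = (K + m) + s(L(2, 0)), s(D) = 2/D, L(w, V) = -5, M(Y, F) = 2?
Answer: -11202/5 ≈ -2240.4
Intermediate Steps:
Q(K, m) = 18/5 - 9*K - 9*m (Q(K, m) = -9*((K + m) + 2/(-5)) = -9*((K + m) + 2*(-⅕)) = -9*((K + m) - ⅖) = -9*(-⅖ + K + m) = 18/5 - 9*K - 9*m)
(-2638 + Q(-4, M(-4, 7))) + (543 - 167) = (-2638 + (18/5 - 9*(-4) - 9*2)) + (543 - 167) = (-2638 + (18/5 + 36 - 18)) + 376 = (-2638 + 108/5) + 376 = -13082/5 + 376 = -11202/5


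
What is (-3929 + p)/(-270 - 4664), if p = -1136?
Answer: 5065/4934 ≈ 1.0266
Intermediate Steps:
(-3929 + p)/(-270 - 4664) = (-3929 - 1136)/(-270 - 4664) = -5065/(-4934) = -5065*(-1/4934) = 5065/4934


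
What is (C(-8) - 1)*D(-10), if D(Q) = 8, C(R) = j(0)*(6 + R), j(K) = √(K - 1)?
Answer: -8 - 16*I ≈ -8.0 - 16.0*I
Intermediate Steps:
j(K) = √(-1 + K)
C(R) = I*(6 + R) (C(R) = √(-1 + 0)*(6 + R) = √(-1)*(6 + R) = I*(6 + R))
(C(-8) - 1)*D(-10) = (I*(6 - 8) - 1)*8 = (I*(-2) - 1)*8 = (-2*I - 1)*8 = (-1 - 2*I)*8 = -8 - 16*I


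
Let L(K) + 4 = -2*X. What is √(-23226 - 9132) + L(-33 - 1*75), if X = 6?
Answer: -16 + I*√32358 ≈ -16.0 + 179.88*I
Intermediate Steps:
L(K) = -16 (L(K) = -4 - 2*6 = -4 - 12 = -16)
√(-23226 - 9132) + L(-33 - 1*75) = √(-23226 - 9132) - 16 = √(-32358) - 16 = I*√32358 - 16 = -16 + I*√32358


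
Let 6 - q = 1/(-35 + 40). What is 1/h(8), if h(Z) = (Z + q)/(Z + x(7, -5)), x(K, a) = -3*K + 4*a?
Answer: -55/23 ≈ -2.3913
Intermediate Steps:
q = 29/5 (q = 6 - 1/(-35 + 40) = 6 - 1/5 = 6 - 1*⅕ = 6 - ⅕ = 29/5 ≈ 5.8000)
h(Z) = (29/5 + Z)/(-41 + Z) (h(Z) = (Z + 29/5)/(Z + (-3*7 + 4*(-5))) = (29/5 + Z)/(Z + (-21 - 20)) = (29/5 + Z)/(Z - 41) = (29/5 + Z)/(-41 + Z))
1/h(8) = 1/((29/5 + 8)/(-41 + 8)) = 1/((69/5)/(-33)) = 1/(-1/33*69/5) = 1/(-23/55) = -55/23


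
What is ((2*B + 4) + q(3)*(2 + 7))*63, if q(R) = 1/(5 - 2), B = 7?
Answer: 1323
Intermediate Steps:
q(R) = ⅓ (q(R) = 1/3 = ⅓)
((2*B + 4) + q(3)*(2 + 7))*63 = ((2*7 + 4) + (2 + 7)/3)*63 = ((14 + 4) + (⅓)*9)*63 = (18 + 3)*63 = 21*63 = 1323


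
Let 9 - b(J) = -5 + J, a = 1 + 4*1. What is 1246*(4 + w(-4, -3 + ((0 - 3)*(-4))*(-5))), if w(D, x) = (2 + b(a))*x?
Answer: -858494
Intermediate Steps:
a = 5 (a = 1 + 4 = 5)
b(J) = 14 - J (b(J) = 9 - (-5 + J) = 9 + (5 - J) = 14 - J)
w(D, x) = 11*x (w(D, x) = (2 + (14 - 1*5))*x = (2 + (14 - 5))*x = (2 + 9)*x = 11*x)
1246*(4 + w(-4, -3 + ((0 - 3)*(-4))*(-5))) = 1246*(4 + 11*(-3 + ((0 - 3)*(-4))*(-5))) = 1246*(4 + 11*(-3 - 3*(-4)*(-5))) = 1246*(4 + 11*(-3 + 12*(-5))) = 1246*(4 + 11*(-3 - 60)) = 1246*(4 + 11*(-63)) = 1246*(4 - 693) = 1246*(-689) = -858494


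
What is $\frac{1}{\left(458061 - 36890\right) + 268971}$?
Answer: $\frac{1}{690142} \approx 1.449 \cdot 10^{-6}$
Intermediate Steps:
$\frac{1}{\left(458061 - 36890\right) + 268971} = \frac{1}{421171 + 268971} = \frac{1}{690142}$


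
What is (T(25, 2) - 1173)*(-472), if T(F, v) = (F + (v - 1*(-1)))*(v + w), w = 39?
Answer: 11800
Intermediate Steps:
T(F, v) = (39 + v)*(1 + F + v) (T(F, v) = (F + (v - 1*(-1)))*(v + 39) = (F + (v + 1))*(39 + v) = (F + (1 + v))*(39 + v) = (1 + F + v)*(39 + v) = (39 + v)*(1 + F + v))
(T(25, 2) - 1173)*(-472) = ((39 + 2² + 39*25 + 40*2 + 25*2) - 1173)*(-472) = ((39 + 4 + 975 + 80 + 50) - 1173)*(-472) = (1148 - 1173)*(-472) = -25*(-472) = 11800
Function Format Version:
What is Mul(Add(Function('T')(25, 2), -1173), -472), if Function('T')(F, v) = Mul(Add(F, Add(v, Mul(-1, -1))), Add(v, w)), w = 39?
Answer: 11800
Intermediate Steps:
Function('T')(F, v) = Mul(Add(39, v), Add(1, F, v)) (Function('T')(F, v) = Mul(Add(F, Add(v, Mul(-1, -1))), Add(v, 39)) = Mul(Add(F, Add(v, 1)), Add(39, v)) = Mul(Add(F, Add(1, v)), Add(39, v)) = Mul(Add(1, F, v), Add(39, v)) = Mul(Add(39, v), Add(1, F, v)))
Mul(Add(Function('T')(25, 2), -1173), -472) = Mul(Add(Add(39, Pow(2, 2), Mul(39, 25), Mul(40, 2), Mul(25, 2)), -1173), -472) = Mul(Add(Add(39, 4, 975, 80, 50), -1173), -472) = Mul(Add(1148, -1173), -472) = Mul(-25, -472) = 11800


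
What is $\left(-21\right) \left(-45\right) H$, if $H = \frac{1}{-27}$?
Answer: $-35$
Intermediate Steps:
$H = - \frac{1}{27} \approx -0.037037$
$\left(-21\right) \left(-45\right) H = \left(-21\right) \left(-45\right) \left(- \frac{1}{27}\right) = 945 \left(- \frac{1}{27}\right) = -35$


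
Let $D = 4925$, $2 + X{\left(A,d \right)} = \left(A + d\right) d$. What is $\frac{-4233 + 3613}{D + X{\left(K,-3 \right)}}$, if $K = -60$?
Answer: $- \frac{155}{1278} \approx -0.12128$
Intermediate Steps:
$X{\left(A,d \right)} = -2 + d \left(A + d\right)$ ($X{\left(A,d \right)} = -2 + \left(A + d\right) d = -2 + d \left(A + d\right)$)
$\frac{-4233 + 3613}{D + X{\left(K,-3 \right)}} = \frac{-4233 + 3613}{4925 - \left(-178 - 9\right)} = - \frac{620}{4925 + \left(-2 + 9 + 180\right)} = - \frac{620}{4925 + 187} = - \frac{620}{5112} = \left(-620\right) \frac{1}{5112} = - \frac{155}{1278}$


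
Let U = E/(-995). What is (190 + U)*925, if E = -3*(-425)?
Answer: 34738375/199 ≈ 1.7456e+5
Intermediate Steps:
E = 1275
U = -255/199 (U = 1275/(-995) = 1275*(-1/995) = -255/199 ≈ -1.2814)
(190 + U)*925 = (190 - 255/199)*925 = (37555/199)*925 = 34738375/199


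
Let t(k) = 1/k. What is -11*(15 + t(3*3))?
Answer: -1496/9 ≈ -166.22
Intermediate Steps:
t(k) = 1/k
-11*(15 + t(3*3)) = -11*(15 + 1/(3*3)) = -11*(15 + 1/9) = -11*136/9 = -1496/9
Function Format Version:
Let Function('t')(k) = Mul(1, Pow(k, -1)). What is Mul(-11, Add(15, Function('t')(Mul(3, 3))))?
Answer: Rational(-1496, 9) ≈ -166.22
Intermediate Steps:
Function('t')(k) = Pow(k, -1)
Mul(-11, Add(15, Function('t')(Mul(3, 3)))) = Mul(-11, Add(15, Pow(Mul(3, 3), -1))) = Mul(-11, Add(15, Pow(9, -1))) = Mul(-11, Add(15, Rational(1, 9))) = Mul(-11, Rational(136, 9)) = Rational(-1496, 9)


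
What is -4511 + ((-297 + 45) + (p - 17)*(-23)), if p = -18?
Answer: -3958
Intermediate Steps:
-4511 + ((-297 + 45) + (p - 17)*(-23)) = -4511 + ((-297 + 45) + (-18 - 17)*(-23)) = -4511 + (-252 - 35*(-23)) = -4511 + (-252 + 805) = -4511 + 553 = -3958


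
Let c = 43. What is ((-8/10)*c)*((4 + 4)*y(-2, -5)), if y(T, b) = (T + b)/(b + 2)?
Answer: -9632/15 ≈ -642.13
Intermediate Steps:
y(T, b) = (T + b)/(2 + b)
((-8/10)*c)*((4 + 4)*y(-2, -5)) = (-8/10*43)*((4 + 4)*((-2 - 5)/(2 - 5))) = (-8*1/10*43)*(8*(-7/(-3))) = (-4/5*43)*(8*(-1/3*(-7))) = -1376*7/(5*3) = -172/5*56/3 = -9632/15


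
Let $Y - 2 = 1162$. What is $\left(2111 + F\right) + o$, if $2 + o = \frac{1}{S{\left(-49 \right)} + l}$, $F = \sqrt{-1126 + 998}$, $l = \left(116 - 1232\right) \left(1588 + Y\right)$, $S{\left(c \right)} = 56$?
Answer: $\frac{6477110183}{3071176} + 8 i \sqrt{2} \approx 2109.0 + 11.314 i$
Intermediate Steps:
$Y = 1164$ ($Y = 2 + 1162 = 1164$)
$l = -3071232$ ($l = \left(116 - 1232\right) \left(1588 + 1164\right) = \left(-1116\right) 2752 = -3071232$)
$F = 8 i \sqrt{2}$ ($F = \sqrt{-128} = 8 i \sqrt{2} \approx 11.314 i$)
$o = - \frac{6142353}{3071176}$ ($o = -2 + \frac{1}{56 - 3071232} = -2 + \frac{1}{-3071176} = -2 - \frac{1}{3071176} = - \frac{6142353}{3071176} \approx -2.0$)
$\left(2111 + F\right) + o = \left(2111 + 8 i \sqrt{2}\right) - \frac{6142353}{3071176} = \frac{6477110183}{3071176} + 8 i \sqrt{2}$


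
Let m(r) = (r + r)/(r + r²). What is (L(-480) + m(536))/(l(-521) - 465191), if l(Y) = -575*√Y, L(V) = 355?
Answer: -88682616667/116300733170922 + 109616275*I*√521/116300733170922 ≈ -0.00076253 + 2.1514e-5*I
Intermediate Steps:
m(r) = 2*r/(r + r²) (m(r) = (2*r)/(r + r²) = 2*r/(r + r²))
(L(-480) + m(536))/(l(-521) - 465191) = (355 + 2/(1 + 536))/(-575*I*√521 - 465191) = (355 + 2/537)/(-575*I*√521 - 465191) = (355 + 2*(1/537))/(-575*I*√521 - 465191) = (355 + 2/537)/(-465191 - 575*I*√521) = 190637/(537*(-465191 - 575*I*√521))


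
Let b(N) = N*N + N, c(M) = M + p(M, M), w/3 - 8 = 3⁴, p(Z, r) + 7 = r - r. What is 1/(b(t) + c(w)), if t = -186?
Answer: 1/34670 ≈ 2.8843e-5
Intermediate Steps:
p(Z, r) = -7 (p(Z, r) = -7 + (r - r) = -7 + 0 = -7)
w = 267 (w = 24 + 3*3⁴ = 24 + 3*81 = 24 + 243 = 267)
c(M) = -7 + M (c(M) = M - 7 = -7 + M)
b(N) = N + N² (b(N) = N² + N = N + N²)
1/(b(t) + c(w)) = 1/(-186*(1 - 186) + (-7 + 267)) = 1/(-186*(-185) + 260) = 1/(34410 + 260) = 1/34670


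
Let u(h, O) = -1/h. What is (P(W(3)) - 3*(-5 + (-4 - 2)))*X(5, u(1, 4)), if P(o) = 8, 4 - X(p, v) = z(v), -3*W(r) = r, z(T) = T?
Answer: 205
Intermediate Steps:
W(r) = -r/3
X(p, v) = 4 - v
(P(W(3)) - 3*(-5 + (-4 - 2)))*X(5, u(1, 4)) = (8 - 3*(-5 + (-4 - 2)))*(4 - (-1)/1) = (8 - 3*(-5 - 6))*(4 - (-1)) = (8 - 3*(-11))*(4 - 1*(-1)) = (8 + 33)*(4 + 1) = 41*5 = 205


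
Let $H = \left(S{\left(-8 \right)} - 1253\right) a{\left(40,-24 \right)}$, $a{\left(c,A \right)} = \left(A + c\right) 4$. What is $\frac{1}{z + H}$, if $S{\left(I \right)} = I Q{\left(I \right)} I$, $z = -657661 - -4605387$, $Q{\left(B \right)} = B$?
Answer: $\frac{1}{3834766} \approx 2.6077 \cdot 10^{-7}$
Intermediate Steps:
$z = 3947726$ ($z = -657661 + 4605387 = 3947726$)
$a{\left(c,A \right)} = 4 A + 4 c$
$S{\left(I \right)} = I^{3}$ ($S{\left(I \right)} = I I I = I^{2} I = I^{3}$)
$H = -112960$ ($H = \left(\left(-8\right)^{3} - 1253\right) \left(4 \left(-24\right) + 4 \cdot 40\right) = \left(-512 - 1253\right) \left(-96 + 160\right) = \left(-1765\right) 64 = -112960$)
$\frac{1}{z + H} = \frac{1}{3947726 - 112960} = \frac{1}{3834766}$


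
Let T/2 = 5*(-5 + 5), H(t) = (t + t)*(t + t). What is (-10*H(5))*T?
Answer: 0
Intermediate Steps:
H(t) = 4*t**2 (H(t) = (2*t)*(2*t) = 4*t**2)
T = 0 (T = 2*(5*(-5 + 5)) = 2*(5*0) = 2*0 = 0)
(-10*H(5))*T = -40*5**2*0 = -40*25*0 = -10*100*0 = -1000*0 = 0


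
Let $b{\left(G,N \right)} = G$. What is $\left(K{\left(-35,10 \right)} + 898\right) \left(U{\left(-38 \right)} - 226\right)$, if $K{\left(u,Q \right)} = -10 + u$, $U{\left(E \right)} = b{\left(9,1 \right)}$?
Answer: $-185101$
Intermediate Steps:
$U{\left(E \right)} = 9$
$\left(K{\left(-35,10 \right)} + 898\right) \left(U{\left(-38 \right)} - 226\right) = \left(\left(-10 - 35\right) + 898\right) \left(9 - 226\right) = \left(-45 + 898\right) \left(-217\right) = 853 \left(-217\right) = -185101$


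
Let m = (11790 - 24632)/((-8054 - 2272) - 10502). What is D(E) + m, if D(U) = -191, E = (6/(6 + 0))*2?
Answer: -1982653/10414 ≈ -190.38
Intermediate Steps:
E = 2 (E = (6/6)*2 = (6*(⅙))*2 = 1*2 = 2)
m = 6421/10414 (m = -12842/(-10326 - 10502) = -12842/(-20828) = -12842*(-1/20828) = 6421/10414 ≈ 0.61657)
D(E) + m = -191 + 6421/10414 = -1982653/10414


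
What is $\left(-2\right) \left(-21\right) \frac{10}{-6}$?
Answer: $-70$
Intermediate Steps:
$\left(-2\right) \left(-21\right) \frac{10}{-6} = 42 \cdot 10 \left(- \frac{1}{6}\right) = 42 \left(- \frac{5}{3}\right) = -70$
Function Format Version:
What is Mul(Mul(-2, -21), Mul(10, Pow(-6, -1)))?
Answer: -70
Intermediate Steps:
Mul(Mul(-2, -21), Mul(10, Pow(-6, -1))) = Mul(42, Mul(10, Rational(-1, 6))) = Mul(42, Rational(-5, 3)) = -70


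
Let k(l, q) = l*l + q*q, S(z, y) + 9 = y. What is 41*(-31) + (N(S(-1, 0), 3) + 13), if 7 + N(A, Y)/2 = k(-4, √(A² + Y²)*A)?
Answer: 13340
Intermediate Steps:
S(z, y) = -9 + y
k(l, q) = l² + q²
N(A, Y) = 18 + 2*A²*(A² + Y²) (N(A, Y) = -14 + 2*((-4)² + (√(A² + Y²)*A)²) = -14 + 2*(16 + (A*√(A² + Y²))²) = -14 + 2*(16 + A²*(A² + Y²)) = -14 + (32 + 2*A²*(A² + Y²)) = 18 + 2*A²*(A² + Y²))
41*(-31) + (N(S(-1, 0), 3) + 13) = 41*(-31) + ((18 + 2*(-9 + 0)²*((-9 + 0)² + 3²)) + 13) = -1271 + ((18 + 2*(-9)²*((-9)² + 9)) + 13) = -1271 + ((18 + 2*81*(81 + 9)) + 13) = -1271 + ((18 + 2*81*90) + 13) = -1271 + ((18 + 14580) + 13) = -1271 + (14598 + 13) = -1271 + 14611 = 13340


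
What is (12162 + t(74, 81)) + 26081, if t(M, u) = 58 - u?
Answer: 38220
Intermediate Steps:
(12162 + t(74, 81)) + 26081 = (12162 + (58 - 1*81)) + 26081 = (12162 + (58 - 81)) + 26081 = (12162 - 23) + 26081 = 12139 + 26081 = 38220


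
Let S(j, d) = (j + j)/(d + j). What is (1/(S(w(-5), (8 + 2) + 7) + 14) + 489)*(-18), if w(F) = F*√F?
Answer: -65029443/7387 - 255*I*√5/7387 ≈ -8803.2 - 0.077189*I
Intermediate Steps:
w(F) = F^(3/2)
S(j, d) = 2*j/(d + j) (S(j, d) = (2*j)/(d + j) = 2*j/(d + j))
(1/(S(w(-5), (8 + 2) + 7) + 14) + 489)*(-18) = (1/(2*(-5)^(3/2)/(((8 + 2) + 7) + (-5)^(3/2)) + 14) + 489)*(-18) = (1/(2*(-5*I*√5)/((10 + 7) - 5*I*√5) + 14) + 489)*(-18) = (1/(2*(-5*I*√5)/(17 - 5*I*√5) + 14) + 489)*(-18) = (1/(-10*I*√5/(17 - 5*I*√5) + 14) + 489)*(-18) = (1/(14 - 10*I*√5/(17 - 5*I*√5)) + 489)*(-18) = (489 + 1/(14 - 10*I*√5/(17 - 5*I*√5)))*(-18) = -8802 - 18/(14 - 10*I*√5/(17 - 5*I*√5))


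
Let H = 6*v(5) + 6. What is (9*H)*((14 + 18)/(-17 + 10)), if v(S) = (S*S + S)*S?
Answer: -260928/7 ≈ -37275.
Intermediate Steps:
v(S) = S*(S + S²) (v(S) = (S² + S)*S = (S + S²)*S = S*(S + S²))
H = 906 (H = 6*(5²*(1 + 5)) + 6 = 6*(25*6) + 6 = 6*150 + 6 = 900 + 6 = 906)
(9*H)*((14 + 18)/(-17 + 10)) = (9*906)*((14 + 18)/(-17 + 10)) = 8154*(32/(-7)) = 8154*(32*(-⅐)) = 8154*(-32/7) = -260928/7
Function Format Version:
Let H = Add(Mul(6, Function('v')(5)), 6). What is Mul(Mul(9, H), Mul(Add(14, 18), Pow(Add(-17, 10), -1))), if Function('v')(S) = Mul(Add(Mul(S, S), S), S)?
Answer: Rational(-260928, 7) ≈ -37275.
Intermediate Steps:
Function('v')(S) = Mul(S, Add(S, Pow(S, 2))) (Function('v')(S) = Mul(Add(Pow(S, 2), S), S) = Mul(Add(S, Pow(S, 2)), S) = Mul(S, Add(S, Pow(S, 2))))
H = 906 (H = Add(Mul(6, Mul(Pow(5, 2), Add(1, 5))), 6) = Add(Mul(6, Mul(25, 6)), 6) = Add(Mul(6, 150), 6) = Add(900, 6) = 906)
Mul(Mul(9, H), Mul(Add(14, 18), Pow(Add(-17, 10), -1))) = Mul(Mul(9, 906), Mul(Add(14, 18), Pow(Add(-17, 10), -1))) = Mul(8154, Mul(32, Pow(-7, -1))) = Mul(8154, Mul(32, Rational(-1, 7))) = Mul(8154, Rational(-32, 7)) = Rational(-260928, 7)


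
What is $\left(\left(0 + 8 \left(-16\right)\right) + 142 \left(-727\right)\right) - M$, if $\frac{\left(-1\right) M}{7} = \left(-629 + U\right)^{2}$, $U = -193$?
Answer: $4626426$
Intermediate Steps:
$M = -4729788$ ($M = - 7 \left(-629 - 193\right)^{2} = - 7 \left(-822\right)^{2} = \left(-7\right) 675684 = -4729788$)
$\left(\left(0 + 8 \left(-16\right)\right) + 142 \left(-727\right)\right) - M = \left(\left(0 + 8 \left(-16\right)\right) + 142 \left(-727\right)\right) - -4729788 = \left(\left(0 - 128\right) - 103234\right) + 4729788 = \left(-128 - 103234\right) + 4729788 = -103362 + 4729788 = 4626426$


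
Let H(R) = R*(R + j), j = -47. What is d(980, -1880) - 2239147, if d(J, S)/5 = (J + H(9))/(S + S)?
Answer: -841919591/376 ≈ -2.2391e+6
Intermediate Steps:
H(R) = R*(-47 + R) (H(R) = R*(R - 47) = R*(-47 + R))
d(J, S) = 5*(-342 + J)/(2*S) (d(J, S) = 5*((J + 9*(-47 + 9))/(S + S)) = 5*((J + 9*(-38))/((2*S))) = 5*((J - 342)*(1/(2*S))) = 5*((-342 + J)*(1/(2*S))) = 5*((-342 + J)/(2*S)) = 5*(-342 + J)/(2*S))
d(980, -1880) - 2239147 = (5/2)*(-342 + 980)/(-1880) - 2239147 = (5/2)*(-1/1880)*638 - 2239147 = -319/376 - 2239147 = -841919591/376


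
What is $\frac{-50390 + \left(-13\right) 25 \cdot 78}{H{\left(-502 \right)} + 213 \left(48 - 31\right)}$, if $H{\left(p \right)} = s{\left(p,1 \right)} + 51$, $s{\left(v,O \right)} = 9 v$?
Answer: $\frac{37870}{423} \approx 89.527$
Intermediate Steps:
$H{\left(p \right)} = 51 + 9 p$ ($H{\left(p \right)} = 9 p + 51 = 51 + 9 p$)
$\frac{-50390 + \left(-13\right) 25 \cdot 78}{H{\left(-502 \right)} + 213 \left(48 - 31\right)} = \frac{-50390 + \left(-13\right) 25 \cdot 78}{\left(51 + 9 \left(-502\right)\right) + 213 \left(48 - 31\right)} = \frac{-50390 - 25350}{\left(51 - 4518\right) + 213 \cdot 17} = \frac{-50390 - 25350}{-4467 + 3621} = - \frac{75740}{-846} = \left(-75740\right) \left(- \frac{1}{846}\right) = \frac{37870}{423}$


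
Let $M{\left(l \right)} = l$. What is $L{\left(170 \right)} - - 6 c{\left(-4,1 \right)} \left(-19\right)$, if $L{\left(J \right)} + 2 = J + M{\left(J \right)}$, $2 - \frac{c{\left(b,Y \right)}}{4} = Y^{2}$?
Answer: $-118$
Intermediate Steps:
$c{\left(b,Y \right)} = 8 - 4 Y^{2}$
$L{\left(J \right)} = -2 + 2 J$ ($L{\left(J \right)} = -2 + \left(J + J\right) = -2 + 2 J$)
$L{\left(170 \right)} - - 6 c{\left(-4,1 \right)} \left(-19\right) = \left(-2 + 2 \cdot 170\right) - - 6 \left(8 - 4 \cdot 1^{2}\right) \left(-19\right) = \left(-2 + 340\right) - - 6 \left(8 - 4\right) \left(-19\right) = 338 - - 6 \left(8 - 4\right) \left(-19\right) = 338 - \left(-6\right) 4 \left(-19\right) = 338 - \left(-24\right) \left(-19\right) = 338 - 456 = -118$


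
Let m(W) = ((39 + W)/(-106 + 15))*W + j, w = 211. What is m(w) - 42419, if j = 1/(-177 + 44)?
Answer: -74344714/1729 ≈ -42999.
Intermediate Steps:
j = -1/133 (j = 1/(-133) = -1/133 ≈ -0.0075188)
m(W) = -1/133 + W*(-3/7 - W/91) (m(W) = ((39 + W)/(-106 + 15))*W - 1/133 = ((39 + W)/(-91))*W - 1/133 = ((39 + W)*(-1/91))*W - 1/133 = (-3/7 - W/91)*W - 1/133 = W*(-3/7 - W/91) - 1/133 = -1/133 + W*(-3/7 - W/91))
m(w) - 42419 = (-1/133 - 3/7*211 - 1/91*211²) - 42419 = (-1/133 - 633/7 - 1/91*44521) - 42419 = (-1/133 - 633/7 - 44521/91) - 42419 = -1002263/1729 - 42419 = -74344714/1729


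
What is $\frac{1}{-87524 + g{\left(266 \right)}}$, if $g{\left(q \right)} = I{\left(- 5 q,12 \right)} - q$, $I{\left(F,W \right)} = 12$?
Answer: $- \frac{1}{87778} \approx -1.1392 \cdot 10^{-5}$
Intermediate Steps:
$g{\left(q \right)} = 12 - q$
$\frac{1}{-87524 + g{\left(266 \right)}} = \frac{1}{-87524 + \left(12 - 266\right)} = \frac{1}{-87524 - 254} = \frac{1}{-87778} = - \frac{1}{87778}$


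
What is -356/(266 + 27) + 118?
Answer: 34218/293 ≈ 116.79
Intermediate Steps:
-356/(266 + 27) + 118 = -356/293 + 118 = 34218/293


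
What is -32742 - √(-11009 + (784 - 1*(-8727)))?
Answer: -32742 - I*√1498 ≈ -32742.0 - 38.704*I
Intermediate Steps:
-32742 - √(-11009 + (784 - 1*(-8727))) = -32742 - √(-11009 + (784 + 8727)) = -32742 - √(-11009 + 9511) = -32742 - √(-1498) = -32742 - I*√1498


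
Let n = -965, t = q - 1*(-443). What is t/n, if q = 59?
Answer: -502/965 ≈ -0.52021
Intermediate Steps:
t = 502 (t = 59 - 1*(-443) = 59 + 443 = 502)
t/n = 502/(-965) = 502*(-1/965) = -502/965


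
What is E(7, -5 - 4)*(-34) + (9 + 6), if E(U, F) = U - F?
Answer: -529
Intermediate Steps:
E(7, -5 - 4)*(-34) + (9 + 6) = (7 - (-5 - 4))*(-34) + (9 + 6) = (7 - 1*(-9))*(-34) + 15 = (7 + 9)*(-34) + 15 = 16*(-34) + 15 = -544 + 15 = -529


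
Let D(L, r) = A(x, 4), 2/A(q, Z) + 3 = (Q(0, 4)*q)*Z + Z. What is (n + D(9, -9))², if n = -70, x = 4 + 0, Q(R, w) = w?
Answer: 20684304/4225 ≈ 4895.7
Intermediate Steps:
x = 4
A(q, Z) = 2/(-3 + Z + 4*Z*q) (A(q, Z) = 2/(-3 + ((4*q)*Z + Z)) = 2/(-3 + (4*Z*q + Z)) = 2/(-3 + (Z + 4*Z*q)) = 2/(-3 + Z + 4*Z*q))
D(L, r) = 2/65 (D(L, r) = 2/(-3 + 4 + 4*4*4) = 2/(-3 + 4 + 64) = 2/65)
(n + D(9, -9))² = (-70 + 2/65)² = (-4548/65)² = 20684304/4225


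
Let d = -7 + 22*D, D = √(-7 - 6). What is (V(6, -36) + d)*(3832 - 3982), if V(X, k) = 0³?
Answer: 1050 - 3300*I*√13 ≈ 1050.0 - 11898.0*I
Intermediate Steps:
D = I*√13 (D = √(-13) = I*√13 ≈ 3.6056*I)
d = -7 + 22*I*√13 (d = -7 + 22*(I*√13) = -7 + 22*I*√13 ≈ -7.0 + 79.322*I)
V(X, k) = 0
(V(6, -36) + d)*(3832 - 3982) = (0 + (-7 + 22*I*√13))*(3832 - 3982) = (-7 + 22*I*√13)*(-150) = 1050 - 3300*I*√13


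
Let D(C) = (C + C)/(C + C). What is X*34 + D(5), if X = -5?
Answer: -169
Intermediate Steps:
D(C) = 1 (D(C) = (2*C)/((2*C)) = (2*C)*(1/(2*C)) = 1)
X*34 + D(5) = -5*34 + 1 = -170 + 1 = -169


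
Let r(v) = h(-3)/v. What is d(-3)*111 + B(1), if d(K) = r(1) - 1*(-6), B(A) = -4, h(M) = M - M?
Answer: 662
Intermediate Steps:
h(M) = 0
r(v) = 0 (r(v) = 0/v = 0)
d(K) = 6 (d(K) = 0 - 1*(-6) = 0 + 6 = 6)
d(-3)*111 + B(1) = 6*111 - 4 = 666 - 4 = 662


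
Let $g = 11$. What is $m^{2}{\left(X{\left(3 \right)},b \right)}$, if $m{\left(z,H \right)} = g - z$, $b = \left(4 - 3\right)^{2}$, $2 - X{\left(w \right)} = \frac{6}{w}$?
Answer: $121$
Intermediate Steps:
$X{\left(w \right)} = 2 - \frac{6}{w}$
$b = 1$ ($b = 1^{2} = 1$)
$m{\left(z,H \right)} = 11 - z$
$m^{2}{\left(X{\left(3 \right)},b \right)} = \left(11 - \left(2 - \frac{6}{3}\right)\right)^{2} = \left(11 - \left(2 - 2\right)\right)^{2} = \left(11 - 0\right)^{2} = \left(11 + 0\right)^{2} = 11^{2} = 121$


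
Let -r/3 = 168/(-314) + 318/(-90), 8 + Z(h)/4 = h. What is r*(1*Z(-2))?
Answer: -76648/157 ≈ -488.20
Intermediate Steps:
Z(h) = -32 + 4*h
r = 9581/785 (r = -3*(168/(-314) + 318/(-90)) = -3*(168*(-1/314) + 318*(-1/90)) = -3*(-84/157 - 53/15) = -3*(-9581/2355) = 9581/785 ≈ 12.205)
r*(1*Z(-2)) = 9581*(1*(-32 + 4*(-2)))/785 = 9581*(1*(-32 - 8))/785 = 9581*(1*(-40))/785 = (9581/785)*(-40) = -76648/157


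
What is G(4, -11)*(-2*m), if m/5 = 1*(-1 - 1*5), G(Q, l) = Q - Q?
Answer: 0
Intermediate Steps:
G(Q, l) = 0
m = -30 (m = 5*(1*(-1 - 1*5)) = 5*(1*(-1 - 5)) = 5*(1*(-6)) = 5*(-6) = -30)
G(4, -11)*(-2*m) = 0*(-2*(-30)) = 0*60 = 0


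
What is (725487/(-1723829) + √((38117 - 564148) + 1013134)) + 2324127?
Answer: 4006396796796/1723829 + √487103 ≈ 2.3248e+6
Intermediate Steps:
(725487/(-1723829) + √((38117 - 564148) + 1013134)) + 2324127 = (725487*(-1/1723829) + √(-526031 + 1013134)) + 2324127 = (-725487/1723829 + √487103) + 2324127 = 4006396796796/1723829 + √487103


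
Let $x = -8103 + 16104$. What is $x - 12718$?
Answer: $-4717$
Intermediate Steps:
$x = 8001$
$x - 12718 = 8001 - 12718 = -4717$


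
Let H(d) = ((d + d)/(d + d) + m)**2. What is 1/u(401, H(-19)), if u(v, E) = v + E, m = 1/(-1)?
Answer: 1/401 ≈ 0.0024938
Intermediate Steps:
m = -1
H(d) = 0 (H(d) = ((d + d)/(d + d) - 1)**2 = ((2*d)/((2*d)) - 1)**2 = ((2*d)*(1/(2*d)) - 1)**2 = (1 - 1)**2 = 0**2 = 0)
u(v, E) = E + v
1/u(401, H(-19)) = 1/(0 + 401) = 1/401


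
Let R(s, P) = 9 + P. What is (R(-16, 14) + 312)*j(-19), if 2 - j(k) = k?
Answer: 7035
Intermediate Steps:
j(k) = 2 - k
(R(-16, 14) + 312)*j(-19) = ((9 + 14) + 312)*(2 - 1*(-19)) = (23 + 312)*(2 + 19) = 335*21 = 7035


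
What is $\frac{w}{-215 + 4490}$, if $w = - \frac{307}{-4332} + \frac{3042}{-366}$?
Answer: $- \frac{2177597}{1129677300} \approx -0.0019276$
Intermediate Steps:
$w = - \frac{2177597}{264252}$ ($w = \left(-307\right) \left(- \frac{1}{4332}\right) + 3042 \left(- \frac{1}{366}\right) = \frac{307}{4332} - \frac{507}{61} = - \frac{2177597}{264252} \approx -8.2406$)
$\frac{w}{-215 + 4490} = - \frac{2177597}{264252 \left(-215 + 4490\right)} = - \frac{2177597}{264252 \cdot 4275} = \left(- \frac{2177597}{264252}\right) \frac{1}{4275} = - \frac{2177597}{1129677300}$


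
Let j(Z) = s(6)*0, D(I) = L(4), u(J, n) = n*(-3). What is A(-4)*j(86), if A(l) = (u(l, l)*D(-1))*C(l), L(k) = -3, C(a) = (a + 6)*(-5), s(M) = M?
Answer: 0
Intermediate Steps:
u(J, n) = -3*n
C(a) = -30 - 5*a (C(a) = (6 + a)*(-5) = -30 - 5*a)
D(I) = -3
j(Z) = 0 (j(Z) = 6*0 = 0)
A(l) = 9*l*(-30 - 5*l) (A(l) = (-3*l*(-3))*(-30 - 5*l) = (9*l)*(-30 - 5*l) = 9*l*(-30 - 5*l))
A(-4)*j(86) = -45*(-4)*(6 - 4)*0 = -45*(-4)*2*0 = 360*0 = 0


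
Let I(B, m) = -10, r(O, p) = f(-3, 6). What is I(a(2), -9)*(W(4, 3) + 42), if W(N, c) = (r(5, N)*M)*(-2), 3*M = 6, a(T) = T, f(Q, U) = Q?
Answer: -540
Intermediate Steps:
r(O, p) = -3
M = 2 (M = (⅓)*6 = 2)
W(N, c) = 12 (W(N, c) = -3*2*(-2) = -6*(-2) = 12)
I(a(2), -9)*(W(4, 3) + 42) = -10*(12 + 42) = -10*54 = -540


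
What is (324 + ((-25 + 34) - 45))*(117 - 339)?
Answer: -63936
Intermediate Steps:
(324 + ((-25 + 34) - 45))*(117 - 339) = (324 + (9 - 45))*(-222) = (324 - 36)*(-222) = 288*(-222) = -63936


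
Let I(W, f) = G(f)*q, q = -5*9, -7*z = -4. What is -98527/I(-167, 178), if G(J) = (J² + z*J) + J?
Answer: 689689/10068570 ≈ 0.068499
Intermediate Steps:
z = 4/7 (z = -⅐*(-4) = 4/7 ≈ 0.57143)
q = -45
G(J) = J² + 11*J/7 (G(J) = (J² + 4*J/7) + J = J² + 11*J/7)
I(W, f) = -45*f*(11 + 7*f)/7 (I(W, f) = (f*(11 + 7*f)/7)*(-45) = -45*f*(11 + 7*f)/7)
-98527/I(-167, 178) = -98527*(-7/(8010*(11 + 7*178))) = -98527*(-7/(8010*(11 + 1246))) = -98527/((-45/7*178*1257)) = -98527/(-10068570/7) = -98527*(-7/10068570) = 689689/10068570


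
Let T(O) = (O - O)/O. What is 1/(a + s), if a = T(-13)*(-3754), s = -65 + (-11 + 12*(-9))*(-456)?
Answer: 1/54199 ≈ 1.8451e-5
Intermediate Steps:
T(O) = 0 (T(O) = 0/O = 0)
s = 54199 (s = -65 + (-11 - 108)*(-456) = -65 - 119*(-456) = -65 + 54264 = 54199)
a = 0 (a = 0*(-3754) = 0)
1/(a + s) = 1/(0 + 54199) = 1/54199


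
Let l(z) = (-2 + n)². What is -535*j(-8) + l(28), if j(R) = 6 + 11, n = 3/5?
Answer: -227326/25 ≈ -9093.0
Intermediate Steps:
n = ⅗ (n = 3*(⅕) = ⅗ ≈ 0.60000)
j(R) = 17
l(z) = 49/25 (l(z) = (-2 + ⅗)² = (-7/5)² = 49/25)
-535*j(-8) + l(28) = -535*17 + 49/25 = -9095 + 49/25 = -227326/25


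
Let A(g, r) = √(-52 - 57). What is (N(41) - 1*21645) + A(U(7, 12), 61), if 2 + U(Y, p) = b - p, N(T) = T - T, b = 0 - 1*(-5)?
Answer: -21645 + I*√109 ≈ -21645.0 + 10.44*I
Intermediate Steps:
b = 5 (b = 0 + 5 = 5)
N(T) = 0
U(Y, p) = 3 - p (U(Y, p) = -2 + (5 - p) = 3 - p)
A(g, r) = I*√109 (A(g, r) = √(-109) = I*√109)
(N(41) - 1*21645) + A(U(7, 12), 61) = (0 - 1*21645) + I*√109 = (0 - 21645) + I*√109 = -21645 + I*√109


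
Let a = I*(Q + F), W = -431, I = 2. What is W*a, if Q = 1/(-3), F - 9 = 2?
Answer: -27584/3 ≈ -9194.7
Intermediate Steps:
F = 11 (F = 9 + 2 = 11)
Q = -⅓ (Q = 1*(-⅓) = -⅓ ≈ -0.33333)
a = 64/3 (a = 2*(-⅓ + 11) = 2*(32/3) = 64/3 ≈ 21.333)
W*a = -431*64/3 = -27584/3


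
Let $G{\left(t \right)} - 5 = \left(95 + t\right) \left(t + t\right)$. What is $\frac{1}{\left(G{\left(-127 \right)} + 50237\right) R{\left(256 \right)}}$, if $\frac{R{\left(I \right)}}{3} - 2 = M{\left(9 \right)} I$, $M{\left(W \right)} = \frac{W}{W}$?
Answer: $\frac{1}{45178380} \approx 2.2134 \cdot 10^{-8}$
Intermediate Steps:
$G{\left(t \right)} = 5 + 2 t \left(95 + t\right)$ ($G{\left(t \right)} = 5 + \left(95 + t\right) \left(t + t\right) = 5 + \left(95 + t\right) 2 t = 5 + 2 t \left(95 + t\right)$)
$M{\left(W \right)} = 1$
$R{\left(I \right)} = 6 + 3 I$ ($R{\left(I \right)} = 6 + 3 \cdot 1 I = 6 + 3 I$)
$\frac{1}{\left(G{\left(-127 \right)} + 50237\right) R{\left(256 \right)}} = \frac{1}{\left(\left(5 + 2 \left(-127\right)^{2} + 190 \left(-127\right)\right) + 50237\right) \left(6 + 3 \cdot 256\right)} = \frac{1}{\left(\left(5 + 2 \cdot 16129 - 24130\right) + 50237\right) \left(6 + 768\right)} = \frac{1}{\left(\left(5 + 32258 - 24130\right) + 50237\right) 774} = \frac{1}{8133 + 50237} \cdot \frac{1}{774} = \frac{1}{58370} \cdot \frac{1}{774} = \frac{1}{45178380}$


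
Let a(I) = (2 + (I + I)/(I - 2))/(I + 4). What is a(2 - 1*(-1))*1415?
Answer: 11320/7 ≈ 1617.1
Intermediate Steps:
a(I) = (2 + 2*I/(-2 + I))/(4 + I) (a(I) = (2 + (2*I)/(-2 + I))/(4 + I) = (2 + 2*I/(-2 + I))/(4 + I))
a(2 - 1*(-1))*1415 = (4*(-1 + (2 - 1*(-1)))/(-8 + (2 - 1*(-1))² + 2*(2 - 1*(-1))))*1415 = (4*(-1 + (2 + 1))/(-8 + (2 + 1)² + 2*(2 + 1)))*1415 = (4*(-1 + 3)/(-8 + 3² + 2*3))*1415 = (4*2/(-8 + 9 + 6))*1415 = (4*2/7)*1415 = (4*(⅐)*2)*1415 = (8/7)*1415 = 11320/7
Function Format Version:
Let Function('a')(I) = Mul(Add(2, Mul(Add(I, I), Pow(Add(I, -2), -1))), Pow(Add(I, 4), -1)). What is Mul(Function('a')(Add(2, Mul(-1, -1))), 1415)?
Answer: Rational(11320, 7) ≈ 1617.1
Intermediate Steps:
Function('a')(I) = Mul(Pow(Add(4, I), -1), Add(2, Mul(2, I, Pow(Add(-2, I), -1)))) (Function('a')(I) = Mul(Add(2, Mul(Mul(2, I), Pow(Add(-2, I), -1))), Pow(Add(4, I), -1)) = Mul(Add(2, Mul(2, I, Pow(Add(-2, I), -1))), Pow(Add(4, I), -1)) = Mul(Pow(Add(4, I), -1), Add(2, Mul(2, I, Pow(Add(-2, I), -1)))))
Mul(Function('a')(Add(2, Mul(-1, -1))), 1415) = Mul(Mul(4, Pow(Add(-8, Pow(Add(2, Mul(-1, -1)), 2), Mul(2, Add(2, Mul(-1, -1)))), -1), Add(-1, Add(2, Mul(-1, -1)))), 1415) = Mul(Mul(4, Pow(Add(-8, Pow(Add(2, 1), 2), Mul(2, Add(2, 1))), -1), Add(-1, Add(2, 1))), 1415) = Mul(Mul(4, Pow(Add(-8, Pow(3, 2), Mul(2, 3)), -1), Add(-1, 3)), 1415) = Mul(Mul(4, Pow(Add(-8, 9, 6), -1), 2), 1415) = Mul(Mul(4, Pow(7, -1), 2), 1415) = Mul(Mul(4, Rational(1, 7), 2), 1415) = Mul(Rational(8, 7), 1415) = Rational(11320, 7)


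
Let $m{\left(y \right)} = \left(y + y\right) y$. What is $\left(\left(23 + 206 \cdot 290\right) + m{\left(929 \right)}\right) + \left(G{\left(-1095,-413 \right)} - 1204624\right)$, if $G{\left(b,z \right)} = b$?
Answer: $580126$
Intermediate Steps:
$m{\left(y \right)} = 2 y^{2}$ ($m{\left(y \right)} = 2 y y = 2 y^{2}$)
$\left(\left(23 + 206 \cdot 290\right) + m{\left(929 \right)}\right) + \left(G{\left(-1095,-413 \right)} - 1204624\right) = \left(\left(23 + 206 \cdot 290\right) + 2 \cdot 929^{2}\right) - 1205719 = \left(\left(23 + 59740\right) + 2 \cdot 863041\right) - 1205719 = \left(59763 + 1726082\right) - 1205719 = 1785845 - 1205719 = 580126$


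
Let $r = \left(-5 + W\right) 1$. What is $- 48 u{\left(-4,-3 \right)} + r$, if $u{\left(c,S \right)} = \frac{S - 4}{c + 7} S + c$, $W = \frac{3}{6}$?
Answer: $- \frac{297}{2} \approx -148.5$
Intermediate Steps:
$W = \frac{1}{2}$ ($W = 3 \cdot \frac{1}{6} = \frac{1}{2} \approx 0.5$)
$u{\left(c,S \right)} = c + \frac{S \left(-4 + S\right)}{7 + c}$ ($u{\left(c,S \right)} = \frac{-4 + S}{7 + c} S + c = \frac{S \left(-4 + S\right)}{7 + c} + c = c + \frac{S \left(-4 + S\right)}{7 + c}$)
$r = - \frac{9}{2}$ ($r = \left(-5 + \frac{1}{2}\right) 1 = \left(- \frac{9}{2}\right) 1 = - \frac{9}{2} \approx -4.5$)
$- 48 u{\left(-4,-3 \right)} + r = - 48 \frac{\left(-3\right)^{2} + \left(-4\right)^{2} - -12 + 7 \left(-4\right)}{7 - 4} - \frac{9}{2} = - 48 \frac{9 + 16 + 12 - 28}{3} - \frac{9}{2} = - 48 \cdot \frac{1}{3} \cdot 9 - \frac{9}{2} = \left(-48\right) 3 - \frac{9}{2} = -144 - \frac{9}{2} = - \frac{297}{2}$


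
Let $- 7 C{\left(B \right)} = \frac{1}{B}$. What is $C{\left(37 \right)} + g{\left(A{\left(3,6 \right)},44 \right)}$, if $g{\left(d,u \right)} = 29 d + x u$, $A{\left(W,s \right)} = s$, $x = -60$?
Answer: $- \frac{638695}{259} \approx -2466.0$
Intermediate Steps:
$C{\left(B \right)} = - \frac{1}{7 B}$
$g{\left(d,u \right)} = - 60 u + 29 d$ ($g{\left(d,u \right)} = 29 d - 60 u = - 60 u + 29 d$)
$C{\left(37 \right)} + g{\left(A{\left(3,6 \right)},44 \right)} = - \frac{1}{7 \cdot 37} + \left(\left(-60\right) 44 + 29 \cdot 6\right) = \left(- \frac{1}{7}\right) \frac{1}{37} + \left(-2640 + 174\right) = - \frac{1}{259} - 2466 = - \frac{638695}{259}$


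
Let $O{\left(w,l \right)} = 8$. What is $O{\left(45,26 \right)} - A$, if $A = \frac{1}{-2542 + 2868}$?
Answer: $\frac{2607}{326} \approx 7.9969$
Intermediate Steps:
$A = \frac{1}{326} \approx 0.0030675$
$O{\left(45,26 \right)} - A = 8 - \frac{1}{326} = \frac{2607}{326}$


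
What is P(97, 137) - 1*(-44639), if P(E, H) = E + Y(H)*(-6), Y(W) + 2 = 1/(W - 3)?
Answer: 2998113/67 ≈ 44748.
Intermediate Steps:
Y(W) = -2 + 1/(-3 + W) (Y(W) = -2 + 1/(W - 3) = -2 + 1/(-3 + W))
P(E, H) = E - 6*(7 - 2*H)/(-3 + H) (P(E, H) = E + ((7 - 2*H)/(-3 + H))*(-6) = E - 6*(7 - 2*H)/(-3 + H))
P(97, 137) - 1*(-44639) = (-42 + 12*137 + 97*(-3 + 137))/(-3 + 137) - 1*(-44639) = (-42 + 1644 + 97*134)/134 + 44639 = (-42 + 1644 + 12998)/134 + 44639 = (1/134)*14600 + 44639 = 7300/67 + 44639 = 2998113/67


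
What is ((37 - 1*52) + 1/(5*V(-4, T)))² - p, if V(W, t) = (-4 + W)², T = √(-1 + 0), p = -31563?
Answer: 3255081601/102400 ≈ 31788.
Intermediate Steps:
T = I (T = √(-1) = I ≈ 1.0*I)
((37 - 1*52) + 1/(5*V(-4, T)))² - p = ((37 - 1*52) + 1/(5*(-4 - 4)²))² - 1*(-31563) = ((37 - 52) + 1/(5*(-8)²))² + 31563 = (-15 + 1/(5*64))² + 31563 = (-15 + 1/320)² + 31563 = (-4799/320)² + 31563 = 23030401/102400 + 31563 = 3255081601/102400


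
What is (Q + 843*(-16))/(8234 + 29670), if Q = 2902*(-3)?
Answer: -11097/18952 ≈ -0.58553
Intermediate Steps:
Q = -8706
(Q + 843*(-16))/(8234 + 29670) = (-8706 + 843*(-16))/(8234 + 29670) = (-8706 - 13488)/37904 = -22194*1/37904 = -11097/18952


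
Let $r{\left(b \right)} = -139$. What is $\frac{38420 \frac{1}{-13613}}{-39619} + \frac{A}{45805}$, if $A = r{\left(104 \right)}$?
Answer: $- \frac{73207521033}{24704168539835} \approx -0.0029634$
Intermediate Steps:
$A = -139$
$\frac{38420 \frac{1}{-13613}}{-39619} + \frac{A}{45805} = \frac{38420 \frac{1}{-13613}}{-39619} - \frac{139}{45805} = 38420 \left(- \frac{1}{13613}\right) \left(- \frac{1}{39619}\right) - \frac{139}{45805} = \left(- \frac{38420}{13613}\right) \left(- \frac{1}{39619}\right) - \frac{139}{45805} = \frac{38420}{539333447} - \frac{139}{45805} = - \frac{73207521033}{24704168539835}$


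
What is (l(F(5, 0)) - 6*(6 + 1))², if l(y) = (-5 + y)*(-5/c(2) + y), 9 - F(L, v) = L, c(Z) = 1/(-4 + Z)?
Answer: 3136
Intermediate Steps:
F(L, v) = 9 - L
l(y) = (-5 + y)*(10 + y) (l(y) = (-5 + y)*(-5/(1/(-4 + 2)) + y) = (-5 + y)*(-5/(1/(-2)) + y) = (-5 + y)*(-5/(-½) + y) = (-5 + y)*(-5*(-2) + y) = (-5 + y)*(10 + y))
(l(F(5, 0)) - 6*(6 + 1))² = ((-50 + (9 - 1*5)² + 5*(9 - 1*5)) - 6*(6 + 1))² = ((-50 + (9 - 5)² + 5*(9 - 5)) - 6*7)² = ((-50 + 4² + 5*4) - 42)² = ((-50 + 16 + 20) - 42)² = (-14 - 42)² = (-56)² = 3136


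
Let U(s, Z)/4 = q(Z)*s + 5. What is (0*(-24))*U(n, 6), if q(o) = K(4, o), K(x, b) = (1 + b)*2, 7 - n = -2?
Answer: 0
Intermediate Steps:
n = 9 (n = 7 - 1*(-2) = 7 + 2 = 9)
K(x, b) = 2 + 2*b
q(o) = 2 + 2*o
U(s, Z) = 20 + 4*s*(2 + 2*Z) (U(s, Z) = 4*((2 + 2*Z)*s + 5) = 4*(s*(2 + 2*Z) + 5) = 4*(5 + s*(2 + 2*Z)) = 20 + 4*s*(2 + 2*Z))
(0*(-24))*U(n, 6) = (0*(-24))*(20 + 8*9*(1 + 6)) = 0*(20 + 8*9*7) = 0*(20 + 504) = 0*524 = 0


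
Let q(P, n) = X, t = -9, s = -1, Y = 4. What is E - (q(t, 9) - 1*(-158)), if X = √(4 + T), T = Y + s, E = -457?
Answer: -615 - √7 ≈ -617.65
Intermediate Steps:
T = 3 (T = 4 - 1 = 3)
X = √7 (X = √(4 + 3) = √7 ≈ 2.6458)
q(P, n) = √7
E - (q(t, 9) - 1*(-158)) = -457 - (√7 - 1*(-158)) = -457 - (√7 + 158) = -457 - (158 + √7) = -457 + (-158 - √7) = -615 - √7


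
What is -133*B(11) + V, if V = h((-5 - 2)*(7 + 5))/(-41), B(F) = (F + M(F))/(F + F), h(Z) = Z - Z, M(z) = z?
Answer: -133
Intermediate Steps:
h(Z) = 0
B(F) = 1 (B(F) = (F + F)/(F + F) = (2*F)/((2*F)) = (2*F)*(1/(2*F)) = 1)
V = 0 (V = 0/(-41) = 0*(-1/41) = 0)
-133*B(11) + V = -133*1 + 0 = -133 + 0 = -133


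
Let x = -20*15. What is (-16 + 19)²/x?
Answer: -3/100 ≈ -0.030000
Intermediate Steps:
x = -300
(-16 + 19)²/x = (-16 + 19)²/(-300) = 3²*(-1/300) = 9*(-1/300) = -3/100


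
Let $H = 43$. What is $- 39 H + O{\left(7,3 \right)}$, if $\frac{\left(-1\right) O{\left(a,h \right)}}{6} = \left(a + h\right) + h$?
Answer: $-1755$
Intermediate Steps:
$O{\left(a,h \right)} = - 12 h - 6 a$ ($O{\left(a,h \right)} = - 6 \left(\left(a + h\right) + h\right) = - 6 \left(a + 2 h\right) = - 12 h - 6 a$)
$- 39 H + O{\left(7,3 \right)} = \left(-39\right) 43 - 78 = -1677 - 78 = -1755$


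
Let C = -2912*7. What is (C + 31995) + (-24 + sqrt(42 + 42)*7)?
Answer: 11587 + 14*sqrt(21) ≈ 11651.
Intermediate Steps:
C = -20384 (C = -416*49 = -20384)
(C + 31995) + (-24 + sqrt(42 + 42)*7) = (-20384 + 31995) + (-24 + sqrt(42 + 42)*7) = 11611 + (-24 + sqrt(84)*7) = 11611 + (-24 + (2*sqrt(21))*7) = 11611 + (-24 + 14*sqrt(21)) = 11587 + 14*sqrt(21)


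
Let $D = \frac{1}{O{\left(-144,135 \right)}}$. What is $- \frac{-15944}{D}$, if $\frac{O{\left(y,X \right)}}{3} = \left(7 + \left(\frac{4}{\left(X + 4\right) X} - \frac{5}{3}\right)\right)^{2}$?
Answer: $\frac{159707971700864}{117375075} \approx 1.3607 \cdot 10^{6}$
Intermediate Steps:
$O{\left(y,X \right)} = 3 \left(\frac{16}{3} + \frac{4}{X \left(4 + X\right)}\right)^{2}$ ($O{\left(y,X \right)} = 3 \left(7 + \left(\frac{4}{\left(X + 4\right) X} - \frac{5}{3}\right)\right)^{2} = 3 \left(7 + \left(\frac{4}{\left(4 + X\right) X} - \frac{5}{3}\right)\right)^{2} = 3 \left(7 - \left(\frac{5}{3} - \frac{4}{X \left(4 + X\right)}\right)\right)^{2} = 3 \left(\frac{16}{3} + \frac{4}{X \left(4 + X\right)}\right)^{2}$)
$D = \frac{117375075}{10016807056}$ ($D = \frac{1}{\frac{16}{3} \cdot \frac{1}{18225} \frac{1}{\left(4 + 135\right)^{2}} \left(3 + 4 \cdot 135^{2} + 16 \cdot 135\right)^{2}} = \frac{1}{\frac{16}{3} \cdot \frac{1}{18225} \cdot \frac{1}{19321} \left(3 + 4 \cdot 18225 + 2160\right)^{2}} = \frac{1}{\frac{16}{3} \cdot \frac{1}{18225} \cdot \frac{1}{19321} \left(3 + 72900 + 2160\right)^{2}} = \frac{1}{\frac{16}{3} \cdot \frac{1}{18225} \cdot \frac{1}{19321} \cdot 75063^{2}} = \frac{1}{\frac{16}{3} \cdot \frac{1}{18225} \cdot \frac{1}{19321} \cdot 5634453969} = \frac{1}{\frac{10016807056}{117375075}} = \frac{117375075}{10016807056} \approx 0.011718$)
$- \frac{-15944}{D} = - \frac{-15944}{\frac{117375075}{10016807056}} = - \frac{\left(-15944\right) 10016807056}{117375075} = \left(-1\right) \left(- \frac{159707971700864}{117375075}\right) = \frac{159707971700864}{117375075}$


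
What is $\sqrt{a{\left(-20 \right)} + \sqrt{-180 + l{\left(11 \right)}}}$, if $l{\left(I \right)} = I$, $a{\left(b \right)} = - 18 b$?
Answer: $\sqrt{360 + 13 i} \approx 18.977 + 0.3425 i$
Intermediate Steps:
$\sqrt{a{\left(-20 \right)} + \sqrt{-180 + l{\left(11 \right)}}} = \sqrt{\left(-18\right) \left(-20\right) + \sqrt{-180 + 11}} = \sqrt{360 + \sqrt{-169}} = \sqrt{360 + 13 i}$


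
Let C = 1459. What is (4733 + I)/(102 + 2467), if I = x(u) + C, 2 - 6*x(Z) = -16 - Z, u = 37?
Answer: 37207/15414 ≈ 2.4138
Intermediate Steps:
x(Z) = 3 + Z/6 (x(Z) = ⅓ - (-16 - Z)/6 = ⅓ + (8/3 + Z/6) = 3 + Z/6)
I = 8809/6 (I = (3 + (⅙)*37) + 1459 = (3 + 37/6) + 1459 = 55/6 + 1459 = 8809/6 ≈ 1468.2)
(4733 + I)/(102 + 2467) = (4733 + 8809/6)/(102 + 2467) = (37207/6)/2569 = (37207/6)*(1/2569) = 37207/15414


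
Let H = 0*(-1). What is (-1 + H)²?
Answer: 1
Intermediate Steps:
H = 0
(-1 + H)² = (-1 + 0)² = (-1)² = 1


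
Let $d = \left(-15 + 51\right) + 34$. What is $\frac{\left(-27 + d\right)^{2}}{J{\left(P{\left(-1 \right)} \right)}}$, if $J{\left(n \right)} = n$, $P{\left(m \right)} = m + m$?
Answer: $- \frac{1849}{2} \approx -924.5$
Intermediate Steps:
$P{\left(m \right)} = 2 m$
$d = 70$ ($d = 36 + 34 = 70$)
$\frac{\left(-27 + d\right)^{2}}{J{\left(P{\left(-1 \right)} \right)}} = \frac{\left(-27 + 70\right)^{2}}{2 \left(-1\right)} = \frac{43^{2}}{-2} = 1849 \left(- \frac{1}{2}\right) = - \frac{1849}{2}$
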